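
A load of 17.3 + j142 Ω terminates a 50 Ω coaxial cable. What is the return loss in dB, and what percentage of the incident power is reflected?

RL ≈ 0.656 dB; 86% of incident power reflected

Γ = (-32.7 + j142)/(67.3 + j142), |Γ| = 0.927
RL = −20·log₁₀(0.927) = 0.656 dB
P_refl/P_inc = |Γ|² = 0.86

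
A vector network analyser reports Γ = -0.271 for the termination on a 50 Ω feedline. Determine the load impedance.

Z_L = Z_0·(1 + Γ)/(1 − Γ) = 50·(0.729)/(1.27)

Z_L ≈ 28.7 Ω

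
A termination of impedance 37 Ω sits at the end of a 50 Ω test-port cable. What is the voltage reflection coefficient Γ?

Γ = -0.149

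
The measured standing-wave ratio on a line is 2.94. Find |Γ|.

|Γ| = (S − 1)/(S + 1) = (2.94 − 1)/(2.94 + 1) = 1.94/3.94

|Γ| ≈ 0.492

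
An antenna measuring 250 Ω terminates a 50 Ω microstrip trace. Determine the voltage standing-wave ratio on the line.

VSWR ≈ 5

For a purely resistive load, VSWR = R_L/Z_0 or Z_0/R_L (whichever > 1) = 250/50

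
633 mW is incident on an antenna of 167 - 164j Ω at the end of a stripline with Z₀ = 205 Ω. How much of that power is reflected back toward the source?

P_reflected ≈ 109 mW

|Γ| = |(-38 − j164)/(372 − j164)| = 0.414
|Γ|² = 0.171
P_refl = |Γ|²·P_inc = 109 mW, P_del = (1 − |Γ|²)·P_inc = 524 mW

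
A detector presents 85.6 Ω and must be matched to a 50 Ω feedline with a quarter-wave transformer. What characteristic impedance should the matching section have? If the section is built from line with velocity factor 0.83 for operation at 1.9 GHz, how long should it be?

Z_qwt = √(Z_0·R_L) = √(50 × 85.6) = √4280
λ = 0.83·c/f = 0.131 m, so l = λ/4 = 0.0328 m

Z_qwt ≈ 65.4 Ω; length ≈ 3.28 cm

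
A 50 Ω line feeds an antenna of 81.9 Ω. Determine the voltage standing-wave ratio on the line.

VSWR ≈ 1.64

Γ = (81.9 − 50)/(81.9 + 50) = 0.242
VSWR = (1 + 0.242)/(1 − 0.242)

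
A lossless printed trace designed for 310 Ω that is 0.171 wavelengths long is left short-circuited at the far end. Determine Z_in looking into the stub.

Z_in ≈ +j572 Ω

βl = 2π × 0.171 = 61.6°
tan(βl) = 1.85
For a short-circuited stub, Z_in = jZ_0·tan(βl)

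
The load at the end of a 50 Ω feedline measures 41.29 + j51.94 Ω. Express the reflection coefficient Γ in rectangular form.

Γ = (Z_L − Z_0)/(Z_L + Z_0) = (-8.71 + j51.94)/(91.29 + j51.94)

Γ ≈ 0.172 + j0.471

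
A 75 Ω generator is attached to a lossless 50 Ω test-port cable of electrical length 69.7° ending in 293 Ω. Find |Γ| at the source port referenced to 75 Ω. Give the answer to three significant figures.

tan(βl) = 2.7
Z_in = Z_0·(Z_L + jZ_0·tanβl)/(Z_0 + jZ_L·tanβl) = 9.66 − j17.9 Ω
Γ_s = (Z_in − Z_s)/(Z_in + Z_s) = (-65.3 − j17.9)/(84.7 − j17.9), |Γ_s| = 0.783

|Γ| ≈ 0.783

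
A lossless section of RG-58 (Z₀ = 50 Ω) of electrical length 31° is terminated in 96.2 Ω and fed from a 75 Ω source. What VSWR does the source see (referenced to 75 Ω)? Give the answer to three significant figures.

VSWR ≈ 1.82

tan(βl) = 0.601
Z_in = Z_0·(Z_L + jZ_0·tanβl)/(Z_0 + jZ_L·tanβl) = 56 − j34.7 Ω
Γ_s = (Z_in − Z_s)/(Z_in + Z_s) = (-19 − j34.7)/(131 − j34.7), |Γ_s| = 0.292
VSWR = (1 + |Γ_s|)/(1 − |Γ_s|)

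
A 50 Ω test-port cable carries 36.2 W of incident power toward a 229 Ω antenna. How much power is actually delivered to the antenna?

Γ = (229 − 50)/(229 + 50) = 0.642
|Γ|² = 0.412
P_refl = |Γ|²·P_inc = 14.9 W, P_del = (1 − |Γ|²)·P_inc = 21.3 W

P_delivered ≈ 21.3 W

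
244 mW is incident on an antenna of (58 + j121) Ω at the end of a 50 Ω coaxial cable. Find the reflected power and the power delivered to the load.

|Γ| = |(8 + j121)/(108 + j121)| = 0.748
|Γ|² = 0.559
P_refl = |Γ|²·P_inc = 136 mW, P_del = (1 − |Γ|²)·P_inc = 108 mW

P_reflected ≈ 136 mW; P_delivered ≈ 108 mW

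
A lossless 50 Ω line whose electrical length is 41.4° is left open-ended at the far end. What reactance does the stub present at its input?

tan(βl) = 0.882
For an open-ended stub, Z_in = −jZ_0·cot(βl) = −jZ_0/tan(βl)

X_in ≈ -56.7 Ω (capacitive)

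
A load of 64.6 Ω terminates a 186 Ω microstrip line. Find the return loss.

RL ≈ 6.3 dB

Γ = (64.6 − 186)/(64.6 + 186) = -0.484
RL = −20·log₁₀|Γ| = −20·log₁₀(0.484)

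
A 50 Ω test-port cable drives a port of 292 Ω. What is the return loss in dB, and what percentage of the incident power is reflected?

Γ = (292 − 50)/(292 + 50) = 0.708
RL = −20·log₁₀(0.708) = 3 dB
P_refl/P_inc = |Γ|² = 0.501

RL ≈ 3 dB; 50.1% of incident power reflected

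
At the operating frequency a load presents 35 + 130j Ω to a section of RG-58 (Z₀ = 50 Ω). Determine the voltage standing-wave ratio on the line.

VSWR ≈ 11.7

Γ = (Z_L − Z_0)/(Z_L + Z_0) = (-15 + j130)/(85 + j130)
|Γ| = 131/155 = 0.843
VSWR = (1 + |Γ|)/(1 − |Γ|) = 1.84/0.157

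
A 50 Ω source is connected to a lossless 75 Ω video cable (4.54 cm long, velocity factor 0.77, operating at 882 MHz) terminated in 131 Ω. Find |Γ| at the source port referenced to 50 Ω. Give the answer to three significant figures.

λ = v/f = 0.77·c / 882 MHz = 0.262 m
βl = 2π·l/λ = 2π × 0.173 = 62.4°
tan(βl) = 1.91
Z_in = Z_0·(Z_L + jZ_0·tanβl)/(Z_0 + jZ_L·tanβl) = 50.2 − j24.2 Ω
Γ_s = (Z_in − Z_s)/(Z_in + Z_s) = (0.177 − j24.2)/(100 − j24.2), |Γ_s| = 0.235

|Γ| ≈ 0.235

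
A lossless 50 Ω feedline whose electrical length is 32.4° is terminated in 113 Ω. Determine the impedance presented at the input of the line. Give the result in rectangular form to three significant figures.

Z_in ≈ 51.9 − j42.6 Ω

tan(βl) = tan(32.4°) = 0.635
Z_in = Z_0·(Z_L + jZ_0·tanβl)/(Z_0 + jZ_L·tanβl)
     = 50·(113 + j31.7)/(50 + j71.7)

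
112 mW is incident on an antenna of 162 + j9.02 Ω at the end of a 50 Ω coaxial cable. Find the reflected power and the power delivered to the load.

|Γ| = |(112 + j9.02)/(212 + j9.02)| = 0.53
|Γ|² = 0.28
P_refl = |Γ|²·P_inc = 31.4 mW, P_del = (1 − |Γ|²)·P_inc = 80.6 mW

P_reflected ≈ 31.4 mW; P_delivered ≈ 80.6 mW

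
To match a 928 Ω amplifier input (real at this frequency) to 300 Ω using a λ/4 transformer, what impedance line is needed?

Z_qwt ≈ 528 Ω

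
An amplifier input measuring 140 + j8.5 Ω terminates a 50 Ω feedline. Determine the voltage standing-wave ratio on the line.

Γ = (Z_L − Z_0)/(Z_L + Z_0) = (90 + j8.5)/(190 + j8.5)
|Γ| = 90.4/190 = 0.475
VSWR = (1 + |Γ|)/(1 − |Γ|) = 1.48/0.525

VSWR ≈ 2.81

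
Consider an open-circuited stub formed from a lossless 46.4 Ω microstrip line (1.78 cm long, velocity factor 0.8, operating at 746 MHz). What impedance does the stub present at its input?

Z_in ≈ −j128 Ω

λ = v/f = 0.8·c / 746 MHz = 0.322 m
βl = 2π·l/λ = 2π × 0.0553 = 19.9°
tan(βl) = 0.362
For an open-circuited stub, Z_in = −jZ_0·cot(βl) = −jZ_0/tan(βl)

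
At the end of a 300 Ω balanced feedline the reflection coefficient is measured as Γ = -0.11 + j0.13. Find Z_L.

Z_L = Z_0·(1 + Γ)/(1 − Γ) = 300·(0.89 + j0.13)/(1.11 − j0.13)

Z_L ≈ 233 + j62.4 Ω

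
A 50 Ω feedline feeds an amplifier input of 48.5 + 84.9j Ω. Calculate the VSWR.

VSWR ≈ 4.76

Γ = (Z_L − Z_0)/(Z_L + Z_0) = (-1.5 + j84.9)/(98.5 + j84.9)
|Γ| = 84.9/130 = 0.653
VSWR = (1 + |Γ|)/(1 − |Γ|) = 1.65/0.347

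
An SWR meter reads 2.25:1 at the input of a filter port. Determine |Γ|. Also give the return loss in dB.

|Γ| ≈ 0.385; return loss ≈ 8.3 dB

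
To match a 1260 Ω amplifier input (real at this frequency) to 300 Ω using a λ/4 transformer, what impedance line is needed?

Z_qwt = √(Z_0·R_L) = √(300 × 1260) = √378000

Z_qwt ≈ 615 Ω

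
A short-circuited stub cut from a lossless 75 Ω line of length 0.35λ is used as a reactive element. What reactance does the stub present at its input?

βl = 2π × 0.35 = 126°
tan(βl) = -1.38
For a short-circuited stub, Z_in = jZ_0·tan(βl)

X_in ≈ -103 Ω (capacitive)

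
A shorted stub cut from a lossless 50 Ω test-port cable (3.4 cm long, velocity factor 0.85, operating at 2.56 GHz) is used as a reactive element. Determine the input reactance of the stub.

X_in ≈ -77.3 Ω (capacitive)

λ = v/f = 0.85·c / 2.56 GHz = 0.0996 m
βl = 2π·l/λ = 2π × 0.341 = 123°
tan(βl) = -1.55
For a shorted stub, Z_in = jZ_0·tan(βl)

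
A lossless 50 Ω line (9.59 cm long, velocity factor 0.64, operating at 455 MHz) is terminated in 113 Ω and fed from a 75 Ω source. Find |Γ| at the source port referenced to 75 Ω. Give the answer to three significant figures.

|Γ| ≈ 0.541

λ = v/f = 0.64·c / 455 MHz = 0.422 m
βl = 2π·l/λ = 2π × 0.227 = 81.8°
tan(βl) = 6.95
Z_in = Z_0·(Z_L + jZ_0·tanβl)/(Z_0 + jZ_L·tanβl) = 22.5 − j5.76 Ω
Γ_s = (Z_in − Z_s)/(Z_in + Z_s) = (-52.5 − j5.76)/(97.5 − j5.76), |Γ_s| = 0.541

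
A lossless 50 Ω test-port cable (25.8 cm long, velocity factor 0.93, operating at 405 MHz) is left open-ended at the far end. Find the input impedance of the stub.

Z_in ≈ +j49.7 Ω

λ = v/f = 0.93·c / 405 MHz = 0.689 m
βl = 2π·l/λ = 2π × 0.375 = 135°
tan(βl) = -1.01
For an open-ended stub, Z_in = −jZ_0·cot(βl) = −jZ_0/tan(βl)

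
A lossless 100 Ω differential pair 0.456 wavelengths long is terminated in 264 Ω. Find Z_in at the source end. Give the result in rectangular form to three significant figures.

Z_in ≈ 183 + j108 Ω

βl = 2π × 0.456 = 164°
tan(βl) = tan(164°) = -0.284
Z_in = Z_0·(Z_L + jZ_0·tanβl)/(Z_0 + jZ_L·tanβl)
     = 100·(264 − j28.4)/(100 − j74.9)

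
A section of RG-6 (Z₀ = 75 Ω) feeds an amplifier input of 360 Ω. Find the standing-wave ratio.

Γ = (360 − 75)/(360 + 75) = 0.655
VSWR = (1 + 0.655)/(1 − 0.655)

VSWR ≈ 4.8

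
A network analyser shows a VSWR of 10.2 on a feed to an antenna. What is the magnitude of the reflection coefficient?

|Γ| ≈ 0.821

|Γ| = (S − 1)/(S + 1) = (10.2 − 1)/(10.2 + 1) = 9.2/11.2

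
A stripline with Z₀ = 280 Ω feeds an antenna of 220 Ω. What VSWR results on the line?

VSWR ≈ 1.27

For a purely resistive load, VSWR = R_L/Z_0 or Z_0/R_L (whichever > 1) = 280/220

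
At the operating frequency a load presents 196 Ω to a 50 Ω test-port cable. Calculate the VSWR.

Γ = (196 − 50)/(196 + 50) = 0.593
VSWR = (1 + 0.593)/(1 − 0.593)

VSWR ≈ 3.92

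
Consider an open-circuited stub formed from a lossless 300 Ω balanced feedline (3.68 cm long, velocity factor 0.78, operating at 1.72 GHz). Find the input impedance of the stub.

λ = v/f = 0.78·c / 1.72 GHz = 0.136 m
βl = 2π·l/λ = 2π × 0.27 = 97.4°
tan(βl) = -7.72
For an open-circuited stub, Z_in = −jZ_0·cot(βl) = −jZ_0/tan(βl)

Z_in ≈ +j38.8 Ω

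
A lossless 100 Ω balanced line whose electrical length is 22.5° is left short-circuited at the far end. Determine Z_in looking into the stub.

Z_in ≈ +j41.4 Ω

tan(βl) = 0.414
For a short-circuited stub, Z_in = jZ_0·tan(βl)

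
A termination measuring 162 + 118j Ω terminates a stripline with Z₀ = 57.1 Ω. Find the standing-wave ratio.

Γ = (Z_L − Z_0)/(Z_L + Z_0) = (104.9 + j118)/(219.1 + j118)
|Γ| = 158/249 = 0.634
VSWR = (1 + |Γ|)/(1 − |Γ|) = 1.63/0.366

VSWR ≈ 4.47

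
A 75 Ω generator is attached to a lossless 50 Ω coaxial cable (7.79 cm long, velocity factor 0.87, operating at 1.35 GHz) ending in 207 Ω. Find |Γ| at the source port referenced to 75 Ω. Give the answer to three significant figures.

λ = v/f = 0.87·c / 1.35 GHz = 0.193 m
βl = 2π·l/λ = 2π × 0.403 = 145°
tan(βl) = -0.699
Z_in = Z_0·(Z_L + jZ_0·tanβl)/(Z_0 + jZ_L·tanβl) = 32.9 + j60.2 Ω
Γ_s = (Z_in − Z_s)/(Z_in + Z_s) = (-42.1 + j60.2)/(108 + j60.2), |Γ_s| = 0.595

|Γ| ≈ 0.595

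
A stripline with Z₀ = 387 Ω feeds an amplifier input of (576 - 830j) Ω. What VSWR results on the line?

Γ = (Z_L − Z_0)/(Z_L + Z_0) = (189 − j830)/(963 − j830)
|Γ| = 851/1270 = 0.67
VSWR = (1 + |Γ|)/(1 − |Γ|) = 1.67/0.33

VSWR ≈ 5.05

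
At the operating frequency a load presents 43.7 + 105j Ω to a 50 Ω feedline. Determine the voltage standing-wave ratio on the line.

Γ = (Z_L − Z_0)/(Z_L + Z_0) = (-6.3 + j105)/(93.7 + j105)
|Γ| = 105/141 = 0.747
VSWR = (1 + |Γ|)/(1 − |Γ|) = 1.75/0.253

VSWR ≈ 6.92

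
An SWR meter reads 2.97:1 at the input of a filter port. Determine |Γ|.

|Γ| = (S − 1)/(S + 1) = (2.97 − 1)/(2.97 + 1) = 1.97/3.97

|Γ| ≈ 0.496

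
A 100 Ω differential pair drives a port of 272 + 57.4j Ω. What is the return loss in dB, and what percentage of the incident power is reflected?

Γ = (172 + j57.4)/(372 + j57.4), |Γ| = 0.482
RL = −20·log₁₀(0.482) = 6.34 dB
P_refl/P_inc = |Γ|² = 0.232

RL ≈ 6.34 dB; 23.2% of incident power reflected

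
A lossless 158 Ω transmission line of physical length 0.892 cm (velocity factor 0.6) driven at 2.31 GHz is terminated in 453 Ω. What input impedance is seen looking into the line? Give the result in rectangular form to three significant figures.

Z_in ≈ 110 − j137 Ω

λ = v/f = 0.6·c / 2.31 GHz = 0.0779 m
βl = 2π·l/λ = 2π × 0.114 = 41.2°
tan(βl) = tan(41.2°) = 0.876
Z_in = Z_0·(Z_L + jZ_0·tanβl)/(Z_0 + jZ_L·tanβl)
     = 158·(453 + j138)/(158 + j397)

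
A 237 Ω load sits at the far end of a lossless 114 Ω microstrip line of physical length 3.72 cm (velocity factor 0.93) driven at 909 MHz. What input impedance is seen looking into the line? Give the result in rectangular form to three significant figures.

λ = v/f = 0.93·c / 909 MHz = 0.307 m
βl = 2π·l/λ = 2π × 0.121 = 43.6°
tan(βl) = tan(43.6°) = 0.953
Z_in = Z_0·(Z_L + jZ_0·tanβl)/(Z_0 + jZ_L·tanβl)
     = 114·(237 + j109)/(114 + j226)

Z_in ≈ 91.8 − j73.3 Ω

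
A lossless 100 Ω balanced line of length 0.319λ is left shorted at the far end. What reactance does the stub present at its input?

X_in ≈ -216 Ω (capacitive)

βl = 2π × 0.319 = 115°
tan(βl) = -2.16
For a shorted stub, Z_in = jZ_0·tan(βl)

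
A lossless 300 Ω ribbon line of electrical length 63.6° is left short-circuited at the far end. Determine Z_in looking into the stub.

tan(βl) = 2.01
For a short-circuited stub, Z_in = jZ_0·tan(βl)

Z_in ≈ +j604 Ω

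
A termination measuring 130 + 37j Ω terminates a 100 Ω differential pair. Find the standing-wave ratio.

VSWR ≈ 1.51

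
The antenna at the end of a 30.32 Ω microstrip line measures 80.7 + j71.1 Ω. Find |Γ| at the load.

|Γ| ≈ 0.661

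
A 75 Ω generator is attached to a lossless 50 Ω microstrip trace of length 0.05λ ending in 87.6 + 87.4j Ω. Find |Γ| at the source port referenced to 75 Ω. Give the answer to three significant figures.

βl = 2π × 0.05 = 18°
tan(βl) = 0.325
Z_in = Z_0·(Z_L + jZ_0·tanβl)/(Z_0 + jZ_L·tanβl) = 190 − j9.96 Ω
Γ_s = (Z_in − Z_s)/(Z_in + Z_s) = (115 − j9.96)/(265 − j9.96), |Γ_s| = 0.435

|Γ| ≈ 0.435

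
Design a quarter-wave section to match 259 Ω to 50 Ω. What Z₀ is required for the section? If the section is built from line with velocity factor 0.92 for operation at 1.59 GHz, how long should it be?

Z_qwt ≈ 114 Ω; length ≈ 4.34 cm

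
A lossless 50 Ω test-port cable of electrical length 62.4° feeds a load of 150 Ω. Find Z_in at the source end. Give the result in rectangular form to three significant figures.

tan(βl) = tan(62.4°) = 1.91
Z_in = Z_0·(Z_L + jZ_0·tanβl)/(Z_0 + jZ_L·tanβl)
     = 50·(150 + j95.6)/(50 + j287)

Z_in ≈ 20.6 − j22.6 Ω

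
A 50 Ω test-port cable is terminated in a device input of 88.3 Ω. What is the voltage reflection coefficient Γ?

Γ = 0.277

Γ = (Z_L − Z_0)/(Z_L + Z_0) = (88.3 − 50)/(88.3 + 50) = 38.3/138.3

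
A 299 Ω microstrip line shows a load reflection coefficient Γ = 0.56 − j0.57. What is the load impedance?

Z_L = Z_0·(1 + Γ)/(1 − Γ) = 299·(1.56 − j0.57)/(0.44 + j0.57)

Z_L ≈ 208 − j657 Ω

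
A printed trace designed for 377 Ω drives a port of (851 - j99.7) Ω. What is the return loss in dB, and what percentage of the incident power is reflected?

Γ = (474 − j99.7)/(1228 − j99.7), |Γ| = 0.393
RL = −20·log₁₀(0.393) = 8.11 dB
P_refl/P_inc = |Γ|² = 0.155

RL ≈ 8.11 dB; 15.5% of incident power reflected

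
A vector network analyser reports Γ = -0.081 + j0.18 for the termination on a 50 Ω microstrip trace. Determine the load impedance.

Z_L ≈ 40 + j15 Ω

Z_L = Z_0·(1 + Γ)/(1 − Γ) = 50·(0.919 + j0.18)/(1.08 − j0.18)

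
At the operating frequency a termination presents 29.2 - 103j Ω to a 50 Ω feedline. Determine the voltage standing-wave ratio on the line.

VSWR ≈ 9.46

Γ = (Z_L − Z_0)/(Z_L + Z_0) = (-20.8 − j103)/(79.2 − j103)
|Γ| = 105/130 = 0.809
VSWR = (1 + |Γ|)/(1 − |Γ|) = 1.81/0.191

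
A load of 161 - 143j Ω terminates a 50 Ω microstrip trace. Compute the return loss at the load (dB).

Γ = (111 − j143)/(211 − j143), |Γ| = 0.71
RL = −20·log₁₀|Γ| = −20·log₁₀(0.71)

RL ≈ 2.97 dB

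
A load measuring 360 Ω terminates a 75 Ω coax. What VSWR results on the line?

VSWR ≈ 4.8

Γ = (360 − 75)/(360 + 75) = 0.655
VSWR = (1 + 0.655)/(1 − 0.655)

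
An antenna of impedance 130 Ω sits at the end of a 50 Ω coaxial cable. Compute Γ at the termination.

Γ = (Z_L − Z_0)/(Z_L + Z_0) = (130 − 50)/(130 + 50) = 80/180

Γ = 0.444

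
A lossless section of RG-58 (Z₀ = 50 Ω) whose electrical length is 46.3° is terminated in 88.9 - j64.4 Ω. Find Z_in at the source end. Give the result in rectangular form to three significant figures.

tan(βl) = tan(46.3°) = 1.05
Z_in = Z_0·(Z_L + jZ_0·tanβl)/(Z_0 + jZ_L·tanβl)
     = 50·(88.9 − j12.1)/(117 + j93)

Z_in ≈ 20.8 − j21.6 Ω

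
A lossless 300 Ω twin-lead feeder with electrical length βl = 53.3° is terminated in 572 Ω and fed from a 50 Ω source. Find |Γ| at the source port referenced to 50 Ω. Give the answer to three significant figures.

|Γ| ≈ 0.722

tan(βl) = 1.34
Z_in = Z_0·(Z_L + jZ_0·tanβl)/(Z_0 + jZ_L·tanβl) = 212 − j141 Ω
Γ_s = (Z_in − Z_s)/(Z_in + Z_s) = (162 − j141)/(262 − j141), |Γ_s| = 0.722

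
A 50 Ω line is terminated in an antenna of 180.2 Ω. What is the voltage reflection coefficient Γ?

Γ = 0.566

Γ = (Z_L − Z_0)/(Z_L + Z_0) = (180.2 − 50)/(180.2 + 50) = 130.2/230.2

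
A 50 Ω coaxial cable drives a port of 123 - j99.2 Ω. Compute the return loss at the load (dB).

Γ = (73 − j99.2)/(173 − j99.2), |Γ| = 0.618
RL = −20·log₁₀|Γ| = −20·log₁₀(0.618)

RL ≈ 4.19 dB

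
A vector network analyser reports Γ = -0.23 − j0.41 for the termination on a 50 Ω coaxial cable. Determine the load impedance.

Z_L ≈ 23.2 − j24.4 Ω

Z_L = Z_0·(1 + Γ)/(1 − Γ) = 50·(0.77 − j0.41)/(1.23 + j0.41)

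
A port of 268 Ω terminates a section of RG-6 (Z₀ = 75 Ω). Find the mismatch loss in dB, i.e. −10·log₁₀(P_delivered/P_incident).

Γ = (268 − 75)/(268 + 75) = 0.563
|Γ|² = 0.317, so P_del/P_inc = 1 − |Γ|² = 0.683
ML = −10·log₁₀(1 − |Γ|²)

mismatch loss ≈ 1.65 dB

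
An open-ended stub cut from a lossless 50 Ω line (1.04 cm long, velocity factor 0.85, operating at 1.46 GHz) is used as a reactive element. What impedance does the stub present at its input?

λ = v/f = 0.85·c / 1.46 GHz = 0.175 m
βl = 2π·l/λ = 2π × 0.0595 = 21.4°
tan(βl) = 0.393
For an open-ended stub, Z_in = −jZ_0·cot(βl) = −jZ_0/tan(βl)

Z_in ≈ −j127 Ω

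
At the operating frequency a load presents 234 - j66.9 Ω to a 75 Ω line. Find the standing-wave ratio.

VSWR ≈ 3.4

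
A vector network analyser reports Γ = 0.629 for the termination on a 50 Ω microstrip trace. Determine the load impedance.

Z_L = Z_0·(1 + Γ)/(1 − Γ) = 50·(1.63)/(0.371)

Z_L ≈ 220 Ω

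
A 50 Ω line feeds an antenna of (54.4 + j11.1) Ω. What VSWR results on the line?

Γ = (Z_L − Z_0)/(Z_L + Z_0) = (4.4 + j11.1)/(104.4 + j11.1)
|Γ| = 11.9/105 = 0.114
VSWR = (1 + |Γ|)/(1 − |Γ|) = 1.11/0.886

VSWR ≈ 1.26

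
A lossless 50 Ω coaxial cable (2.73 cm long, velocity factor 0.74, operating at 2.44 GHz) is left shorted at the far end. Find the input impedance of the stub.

Z_in ≈ −j154 Ω

λ = v/f = 0.74·c / 2.44 GHz = 0.091 m
βl = 2π·l/λ = 2π × 0.3 = 108°
tan(βl) = -3.07
For a shorted stub, Z_in = jZ_0·tan(βl)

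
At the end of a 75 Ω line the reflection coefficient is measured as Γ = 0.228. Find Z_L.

Z_L = Z_0·(1 + Γ)/(1 − Γ) = 75·(1.23)/(0.772)

Z_L ≈ 119 Ω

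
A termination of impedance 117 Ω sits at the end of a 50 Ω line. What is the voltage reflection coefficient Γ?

Γ = (Z_L − Z_0)/(Z_L + Z_0) = (117 − 50)/(117 + 50) = 67/167

Γ = 0.401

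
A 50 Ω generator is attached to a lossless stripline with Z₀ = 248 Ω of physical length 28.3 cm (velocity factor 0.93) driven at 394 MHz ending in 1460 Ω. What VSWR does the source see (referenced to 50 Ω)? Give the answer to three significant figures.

λ = v/f = 0.93·c / 394 MHz = 0.708 m
βl = 2π·l/λ = 2π × 0.4 = 144°
tan(βl) = -0.73
Z_in = Z_0·(Z_L + jZ_0·tanβl)/(Z_0 + jZ_L·tanβl) = 115 + j313 Ω
Γ_s = (Z_in − Z_s)/(Z_in + Z_s) = (65 + j313)/(165 + j313), |Γ_s| = 0.904
VSWR = (1 + |Γ_s|)/(1 − |Γ_s|)

VSWR ≈ 19.7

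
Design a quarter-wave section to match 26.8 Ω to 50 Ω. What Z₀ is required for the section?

Z_qwt ≈ 36.6 Ω

Z_qwt = √(Z_0·R_L) = √(50 × 26.8) = √1340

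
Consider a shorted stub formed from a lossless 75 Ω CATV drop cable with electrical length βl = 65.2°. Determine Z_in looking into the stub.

tan(βl) = 2.16
For a shorted stub, Z_in = jZ_0·tan(βl)

Z_in ≈ +j162 Ω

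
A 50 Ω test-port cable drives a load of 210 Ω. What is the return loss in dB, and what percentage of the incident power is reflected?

Γ = (210 − 50)/(210 + 50) = 0.615
RL = −20·log₁₀(0.615) = 4.22 dB
P_refl/P_inc = |Γ|² = 0.379

RL ≈ 4.22 dB; 37.9% of incident power reflected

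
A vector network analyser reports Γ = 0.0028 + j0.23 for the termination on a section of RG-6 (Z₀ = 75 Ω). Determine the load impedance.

Z_L = Z_0·(1 + Γ)/(1 − Γ) = 75·(1 + j0.23)/(0.997 − j0.23)

Z_L ≈ 67.8 + j32.9 Ω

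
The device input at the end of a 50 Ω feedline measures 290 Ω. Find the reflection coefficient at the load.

Γ = 0.706

Γ = (Z_L − Z_0)/(Z_L + Z_0) = (290 − 50)/(290 + 50) = 240/340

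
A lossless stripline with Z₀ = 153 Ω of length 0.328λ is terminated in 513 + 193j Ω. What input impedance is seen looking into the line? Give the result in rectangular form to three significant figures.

βl = 2π × 0.328 = 118°
tan(βl) = tan(118°) = -1.87
Z_in = Z_0·(Z_L + jZ_0·tanβl)/(Z_0 + jZ_L·tanβl)
     = 153·(513 − j93.8)/(515 − j962)

Z_in ≈ 45.6 + j57.2 Ω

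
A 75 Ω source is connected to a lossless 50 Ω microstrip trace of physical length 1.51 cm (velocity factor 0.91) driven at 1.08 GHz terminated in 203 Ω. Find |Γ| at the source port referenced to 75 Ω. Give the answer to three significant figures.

λ = v/f = 0.91·c / 1.08 GHz = 0.253 m
βl = 2π·l/λ = 2π × 0.0597 = 21.5°
tan(βl) = 0.394
Z_in = Z_0·(Z_L + jZ_0·tanβl)/(Z_0 + jZ_L·tanβl) = 65.9 − j85.7 Ω
Γ_s = (Z_in − Z_s)/(Z_in + Z_s) = (-9.11 − j85.7)/(141 − j85.7), |Γ_s| = 0.523

|Γ| ≈ 0.523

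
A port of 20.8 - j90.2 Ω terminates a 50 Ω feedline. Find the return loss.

RL ≈ 1.65 dB

Γ = (-29.2 − j90.2)/(70.8 − j90.2), |Γ| = 0.827
RL = −20·log₁₀|Γ| = −20·log₁₀(0.827)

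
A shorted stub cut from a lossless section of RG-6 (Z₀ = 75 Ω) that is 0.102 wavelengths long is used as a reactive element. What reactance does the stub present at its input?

βl = 2π × 0.102 = 36.7°
tan(βl) = 0.746
For a shorted stub, Z_in = jZ_0·tan(βl)

X_in ≈ 55.9 Ω (inductive)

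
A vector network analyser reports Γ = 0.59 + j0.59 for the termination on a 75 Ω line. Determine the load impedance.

Z_L ≈ 44.1 + j171 Ω

Z_L = Z_0·(1 + Γ)/(1 − Γ) = 75·(1.59 + j0.59)/(0.41 − j0.59)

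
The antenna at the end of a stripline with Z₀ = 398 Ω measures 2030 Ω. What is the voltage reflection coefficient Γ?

Γ = (Z_L − Z_0)/(Z_L + Z_0) = (2030 − 398)/(2030 + 398) = 1632/2428

Γ = 0.672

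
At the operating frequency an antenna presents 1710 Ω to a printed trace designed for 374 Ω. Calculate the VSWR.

VSWR ≈ 4.57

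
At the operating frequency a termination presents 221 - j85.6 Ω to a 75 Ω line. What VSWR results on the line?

VSWR ≈ 3.44

Γ = (Z_L − Z_0)/(Z_L + Z_0) = (146 − j85.6)/(296 − j85.6)
|Γ| = 169/308 = 0.549
VSWR = (1 + |Γ|)/(1 − |Γ|) = 1.55/0.451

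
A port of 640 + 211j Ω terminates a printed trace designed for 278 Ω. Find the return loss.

Γ = (362 + j211)/(918 + j211), |Γ| = 0.445
RL = −20·log₁₀|Γ| = −20·log₁₀(0.445)

RL ≈ 7.04 dB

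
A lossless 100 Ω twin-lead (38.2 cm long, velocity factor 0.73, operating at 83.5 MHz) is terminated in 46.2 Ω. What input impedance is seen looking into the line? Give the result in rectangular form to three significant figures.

Z_in ≈ 91.3 + j75.1 Ω

λ = v/f = 0.73·c / 83.5 MHz = 2.62 m
βl = 2π·l/λ = 2π × 0.146 = 52.4°
tan(βl) = tan(52.4°) = 1.3
Z_in = Z_0·(Z_L + jZ_0·tanβl)/(Z_0 + jZ_L·tanβl)
     = 100·(46.2 + j130)/(100 + j60.1)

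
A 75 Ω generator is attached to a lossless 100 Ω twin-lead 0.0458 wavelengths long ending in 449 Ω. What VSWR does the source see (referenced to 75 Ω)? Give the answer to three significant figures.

VSWR ≈ 5.78

βl = 2π × 0.0458 = 16.5°
tan(βl) = 0.296
Z_in = Z_0·(Z_L + jZ_0·tanβl)/(Z_0 + jZ_L·tanβl) = 177 − j205 Ω
Γ_s = (Z_in − Z_s)/(Z_in + Z_s) = (102 − j205)/(252 − j205), |Γ_s| = 0.705
VSWR = (1 + |Γ_s|)/(1 − |Γ_s|)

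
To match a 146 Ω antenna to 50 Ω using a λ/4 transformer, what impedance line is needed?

Z_qwt = √(Z_0·R_L) = √(50 × 146) = √7300

Z_qwt ≈ 85.4 Ω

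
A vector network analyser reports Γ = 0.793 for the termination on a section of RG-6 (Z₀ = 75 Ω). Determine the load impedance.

Z_L = Z_0·(1 + Γ)/(1 − Γ) = 75·(1.79)/(0.207)

Z_L ≈ 650 Ω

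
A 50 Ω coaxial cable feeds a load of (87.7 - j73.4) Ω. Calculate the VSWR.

VSWR ≈ 3.24

Γ = (Z_L − Z_0)/(Z_L + Z_0) = (37.7 − j73.4)/(137.7 − j73.4)
|Γ| = 82.5/156 = 0.529
VSWR = (1 + |Γ|)/(1 − |Γ|) = 1.53/0.471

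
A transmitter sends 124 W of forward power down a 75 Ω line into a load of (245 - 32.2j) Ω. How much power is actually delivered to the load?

P_delivered ≈ 88.1 W

|Γ| = |(170 − j32.2)/(320 − j32.2)| = 0.538
|Γ|² = 0.289
P_refl = |Γ|²·P_inc = 35.9 W, P_del = (1 − |Γ|²)·P_inc = 88.1 W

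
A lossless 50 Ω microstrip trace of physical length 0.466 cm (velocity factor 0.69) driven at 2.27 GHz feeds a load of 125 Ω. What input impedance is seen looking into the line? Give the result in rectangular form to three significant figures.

λ = v/f = 0.69·c / 2.27 GHz = 0.0912 m
βl = 2π·l/λ = 2π × 0.0511 = 18.4°
tan(βl) = tan(18.4°) = 0.333
Z_in = Z_0·(Z_L + jZ_0·tanβl)/(Z_0 + jZ_L·tanβl)
     = 50·(125 + j16.6)/(50 + j41.6)

Z_in ≈ 82.1 − j51.6 Ω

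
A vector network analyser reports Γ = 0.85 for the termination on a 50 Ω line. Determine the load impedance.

Z_L = Z_0·(1 + Γ)/(1 − Γ) = 50·(1.85)/(0.15)

Z_L ≈ 617 Ω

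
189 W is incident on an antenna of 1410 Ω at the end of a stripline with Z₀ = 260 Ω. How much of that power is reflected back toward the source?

P_reflected ≈ 89.6 W

Γ = (1410 − 260)/(1410 + 260) = 0.689
|Γ|² = 0.474
P_refl = |Γ|²·P_inc = 89.6 W, P_del = (1 − |Γ|²)·P_inc = 99.4 W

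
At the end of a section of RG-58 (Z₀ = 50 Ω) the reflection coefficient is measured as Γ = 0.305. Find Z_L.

Z_L ≈ 93.9 Ω

Z_L = Z_0·(1 + Γ)/(1 − Γ) = 50·(1.3)/(0.695)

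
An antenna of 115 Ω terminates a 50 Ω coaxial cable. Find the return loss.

Γ = (115 − 50)/(115 + 50) = 0.394
RL = −20·log₁₀|Γ| = −20·log₁₀(0.394)

RL ≈ 8.09 dB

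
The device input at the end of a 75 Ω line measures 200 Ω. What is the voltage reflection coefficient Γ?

Γ = (Z_L − Z_0)/(Z_L + Z_0) = (200 − 75)/(200 + 75) = 125/275

Γ = 0.455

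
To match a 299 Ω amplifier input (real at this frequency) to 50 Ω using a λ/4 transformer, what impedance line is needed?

Z_qwt = √(Z_0·R_L) = √(50 × 299) = √14950

Z_qwt ≈ 122 Ω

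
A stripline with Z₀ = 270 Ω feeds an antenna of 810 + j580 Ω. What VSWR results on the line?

Γ = (Z_L − Z_0)/(Z_L + Z_0) = (540 + j580)/(1080 + j580)
|Γ| = 792/1230 = 0.646
VSWR = (1 + |Γ|)/(1 − |Γ|) = 1.65/0.354

VSWR ≈ 4.66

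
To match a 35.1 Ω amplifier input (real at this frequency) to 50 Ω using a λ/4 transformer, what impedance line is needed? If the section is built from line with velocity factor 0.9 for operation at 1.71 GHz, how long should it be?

Z_qwt = √(Z_0·R_L) = √(50 × 35.1) = √1755
λ = 0.9·c/f = 0.158 m, so l = λ/4 = 0.0395 m

Z_qwt ≈ 41.9 Ω; length ≈ 3.95 cm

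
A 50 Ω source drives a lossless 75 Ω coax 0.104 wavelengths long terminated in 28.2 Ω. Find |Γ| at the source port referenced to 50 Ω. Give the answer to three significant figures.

βl = 2π × 0.104 = 37.4°
tan(βl) = 0.766
Z_in = Z_0·(Z_L + jZ_0·tanβl)/(Z_0 + jZ_L·tanβl) = 41.3 + j45.5 Ω
Γ_s = (Z_in − Z_s)/(Z_in + Z_s) = (-8.69 + j45.5)/(91.3 + j45.5), |Γ_s| = 0.454

|Γ| ≈ 0.454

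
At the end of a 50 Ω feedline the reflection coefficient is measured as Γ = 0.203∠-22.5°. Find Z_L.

Z_L ≈ 72 − j11.7 Ω

Z_L = Z_0·(1 + Γ)/(1 − Γ) = 50·(1.19 − j0.0777)/(0.812 + j0.0777)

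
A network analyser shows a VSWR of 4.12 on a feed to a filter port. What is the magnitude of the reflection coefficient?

|Γ| ≈ 0.609

|Γ| = (S − 1)/(S + 1) = (4.12 − 1)/(4.12 + 1) = 3.12/5.12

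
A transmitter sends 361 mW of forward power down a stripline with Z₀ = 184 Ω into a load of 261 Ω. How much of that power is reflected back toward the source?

Γ = (261 − 184)/(261 + 184) = 0.173
|Γ|² = 0.0299
P_refl = |Γ|²·P_inc = 10.8 mW, P_del = (1 − |Γ|²)·P_inc = 350 mW

P_reflected ≈ 10.8 mW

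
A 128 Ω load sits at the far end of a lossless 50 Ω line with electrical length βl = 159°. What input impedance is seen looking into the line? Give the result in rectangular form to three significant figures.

Z_in ≈ 74.7 + j54.2 Ω

tan(βl) = tan(159°) = -0.384
Z_in = Z_0·(Z_L + jZ_0·tanβl)/(Z_0 + jZ_L·tanβl)
     = 50·(128 − j19.2)/(50 − j49.1)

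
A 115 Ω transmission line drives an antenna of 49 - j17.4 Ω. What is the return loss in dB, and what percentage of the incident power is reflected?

Γ = (-66 − j17.4)/(164 − j17.4), |Γ| = 0.414
RL = −20·log₁₀(0.414) = 7.66 dB
P_refl/P_inc = |Γ|² = 0.171

RL ≈ 7.66 dB; 17.1% of incident power reflected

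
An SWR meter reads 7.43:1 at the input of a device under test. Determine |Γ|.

|Γ| ≈ 0.763

|Γ| = (S − 1)/(S + 1) = (7.43 − 1)/(7.43 + 1) = 6.43/8.43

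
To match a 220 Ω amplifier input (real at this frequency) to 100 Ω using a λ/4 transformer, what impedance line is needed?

Z_qwt ≈ 148 Ω

Z_qwt = √(Z_0·R_L) = √(100 × 220) = √22000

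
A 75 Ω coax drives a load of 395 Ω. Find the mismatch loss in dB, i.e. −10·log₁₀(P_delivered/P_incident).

Γ = (395 − 75)/(395 + 75) = 0.681
|Γ|² = 0.464, so P_del/P_inc = 1 − |Γ|² = 0.536
ML = −10·log₁₀(1 − |Γ|²)

mismatch loss ≈ 2.7 dB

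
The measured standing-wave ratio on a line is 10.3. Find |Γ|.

|Γ| ≈ 0.823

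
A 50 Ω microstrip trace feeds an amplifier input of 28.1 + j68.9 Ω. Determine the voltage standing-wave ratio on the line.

Γ = (Z_L − Z_0)/(Z_L + Z_0) = (-21.9 + j68.9)/(78.1 + j68.9)
|Γ| = 72.3/104 = 0.694
VSWR = (1 + |Γ|)/(1 − |Γ|) = 1.69/0.306

VSWR ≈ 5.54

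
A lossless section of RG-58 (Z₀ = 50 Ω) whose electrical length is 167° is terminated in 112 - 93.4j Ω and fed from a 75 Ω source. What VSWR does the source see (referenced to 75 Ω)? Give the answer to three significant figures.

VSWR ≈ 2.66

tan(βl) = -0.231
Z_in = Z_0·(Z_L + jZ_0·tanβl)/(Z_0 + jZ_L·tanβl) = 200 − j2.99 Ω
Γ_s = (Z_in − Z_s)/(Z_in + Z_s) = (125 − j2.99)/(275 − j2.99), |Γ_s| = 0.454
VSWR = (1 + |Γ_s|)/(1 − |Γ_s|)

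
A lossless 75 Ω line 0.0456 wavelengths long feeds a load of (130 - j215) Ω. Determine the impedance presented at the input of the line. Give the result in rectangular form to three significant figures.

βl = 2π × 0.0456 = 16.4°
tan(βl) = tan(16.4°) = 0.295
Z_in = Z_0·(Z_L + jZ_0·tanβl)/(Z_0 + jZ_L·tanβl)
     = 75·(130 − j193)/(138 + j38.3)

Z_in ≈ 38.6 − j115 Ω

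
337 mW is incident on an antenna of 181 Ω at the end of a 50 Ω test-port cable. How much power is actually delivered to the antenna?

P_delivered ≈ 229 mW

Γ = (181 − 50)/(181 + 50) = 0.567
|Γ|² = 0.322
P_refl = |Γ|²·P_inc = 108 mW, P_del = (1 − |Γ|²)·P_inc = 229 mW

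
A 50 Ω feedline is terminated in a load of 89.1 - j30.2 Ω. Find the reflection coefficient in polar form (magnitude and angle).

Γ ≈ 0.347 ∠ -25.4°

Γ = (Z_L − Z_0)/(Z_L + Z_0) = (39.1 − j30.2)/(139.1 − j30.2)
|Γ| = 49.4/142 = 0.347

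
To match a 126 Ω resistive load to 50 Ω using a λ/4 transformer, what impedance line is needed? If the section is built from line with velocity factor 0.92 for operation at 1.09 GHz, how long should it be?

Z_qwt ≈ 79.4 Ω; length ≈ 6.33 cm

Z_qwt = √(Z_0·R_L) = √(50 × 126) = √6300
λ = 0.92·c/f = 0.253 m, so l = λ/4 = 0.0633 m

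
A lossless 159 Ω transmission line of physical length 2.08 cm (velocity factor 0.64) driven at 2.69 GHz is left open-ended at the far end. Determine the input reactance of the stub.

X_in ≈ 42.3 Ω (inductive)

λ = v/f = 0.64·c / 2.69 GHz = 0.0714 m
βl = 2π·l/λ = 2π × 0.291 = 105°
tan(βl) = -3.76
For an open-ended stub, Z_in = −jZ_0·cot(βl) = −jZ_0/tan(βl)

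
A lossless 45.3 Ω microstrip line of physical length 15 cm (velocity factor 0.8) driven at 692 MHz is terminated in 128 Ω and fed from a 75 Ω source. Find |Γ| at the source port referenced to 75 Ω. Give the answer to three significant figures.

|Γ| ≈ 0.393

λ = v/f = 0.8·c / 692 MHz = 0.347 m
βl = 2π·l/λ = 2π × 0.432 = 156°
tan(βl) = -0.452
Z_in = Z_0·(Z_L + jZ_0·tanβl)/(Z_0 + jZ_L·tanβl) = 58.6 + j54.4 Ω
Γ_s = (Z_in − Z_s)/(Z_in + Z_s) = (-16.4 + j54.4)/(134 + j54.4), |Γ_s| = 0.393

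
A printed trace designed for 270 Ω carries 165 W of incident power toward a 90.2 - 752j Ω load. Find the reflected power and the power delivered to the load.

P_reflected ≈ 142 W; P_delivered ≈ 23.1 W

|Γ| = |(-179.8 − j752)/(360.2 − j752)| = 0.927
|Γ|² = 0.86
P_refl = |Γ|²·P_inc = 142 W, P_del = (1 − |Γ|²)·P_inc = 23.1 W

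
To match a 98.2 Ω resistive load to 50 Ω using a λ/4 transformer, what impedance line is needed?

Z_qwt ≈ 70.1 Ω

Z_qwt = √(Z_0·R_L) = √(50 × 98.2) = √4910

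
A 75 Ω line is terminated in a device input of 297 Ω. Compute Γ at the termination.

Γ = 0.597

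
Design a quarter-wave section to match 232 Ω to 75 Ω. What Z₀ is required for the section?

Z_qwt ≈ 132 Ω

Z_qwt = √(Z_0·R_L) = √(75 × 232) = √17400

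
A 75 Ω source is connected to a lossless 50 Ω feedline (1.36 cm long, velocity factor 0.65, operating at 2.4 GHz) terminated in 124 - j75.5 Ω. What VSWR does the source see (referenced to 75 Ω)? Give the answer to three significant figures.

VSWR ≈ 4.99

λ = v/f = 0.65·c / 2.4 GHz = 0.0813 m
βl = 2π·l/λ = 2π × 0.167 = 60.3°
tan(βl) = 1.75
Z_in = Z_0·(Z_L + jZ_0·tanβl)/(Z_0 + jZ_L·tanβl) = 15.7 − j15.4 Ω
Γ_s = (Z_in − Z_s)/(Z_in + Z_s) = (-59.3 − j15.4)/(90.7 − j15.4), |Γ_s| = 0.666
VSWR = (1 + |Γ_s|)/(1 − |Γ_s|)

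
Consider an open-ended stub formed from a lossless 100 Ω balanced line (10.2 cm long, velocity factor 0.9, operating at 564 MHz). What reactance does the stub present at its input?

X_in ≈ -23.6 Ω (capacitive)

λ = v/f = 0.9·c / 564 MHz = 0.479 m
βl = 2π·l/λ = 2π × 0.213 = 76.7°
tan(βl) = 4.23
For an open-ended stub, Z_in = −jZ_0·cot(βl) = −jZ_0/tan(βl)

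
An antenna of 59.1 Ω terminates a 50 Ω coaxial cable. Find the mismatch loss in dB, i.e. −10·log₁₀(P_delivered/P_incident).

mismatch loss ≈ 0.0303 dB

Γ = (59.1 − 50)/(59.1 + 50) = 0.0834
|Γ|² = 0.00696, so P_del/P_inc = 1 − |Γ|² = 0.993
ML = −10·log₁₀(1 − |Γ|²)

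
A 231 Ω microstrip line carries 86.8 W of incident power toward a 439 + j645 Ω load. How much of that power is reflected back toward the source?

|Γ| = |(208 + j645)/(670 + j645)| = 0.729
|Γ|² = 0.531
P_refl = |Γ|²·P_inc = 46.1 W, P_del = (1 − |Γ|²)·P_inc = 40.7 W

P_reflected ≈ 46.1 W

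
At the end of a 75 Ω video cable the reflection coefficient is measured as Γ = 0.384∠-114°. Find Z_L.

Z_L ≈ 43.8 − j36 Ω

Z_L = Z_0·(1 + Γ)/(1 − Γ) = 75·(0.844 − j0.351)/(1.16 + j0.351)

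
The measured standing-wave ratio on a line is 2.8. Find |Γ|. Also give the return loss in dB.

|Γ| = (S − 1)/(S + 1) = (2.8 − 1)/(2.8 + 1) = 1.8/3.8
RL = −20·log₁₀|Γ| = −20·log₁₀(0.474)

|Γ| ≈ 0.474; return loss ≈ 6.49 dB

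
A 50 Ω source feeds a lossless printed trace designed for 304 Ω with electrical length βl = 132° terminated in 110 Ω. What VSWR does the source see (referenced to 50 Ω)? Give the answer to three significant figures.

tan(βl) = -1.11
Z_in = Z_0·(Z_L + jZ_0·tanβl)/(Z_0 + jZ_L·tanβl) = 212 − j253 Ω
Γ_s = (Z_in − Z_s)/(Z_in + Z_s) = (162 − j253)/(262 − j253), |Γ_s| = 0.825
VSWR = (1 + |Γ_s|)/(1 − |Γ_s|)

VSWR ≈ 10.4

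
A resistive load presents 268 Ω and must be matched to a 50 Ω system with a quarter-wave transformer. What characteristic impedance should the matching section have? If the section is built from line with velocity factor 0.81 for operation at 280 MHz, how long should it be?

Z_qwt ≈ 116 Ω; length ≈ 21.7 cm

Z_qwt = √(Z_0·R_L) = √(50 × 268) = √13400
λ = 0.81·c/f = 0.868 m, so l = λ/4 = 0.217 m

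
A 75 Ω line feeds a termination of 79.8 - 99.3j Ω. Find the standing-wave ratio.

VSWR ≈ 3.35

Γ = (Z_L − Z_0)/(Z_L + Z_0) = (4.8 − j99.3)/(154.8 − j99.3)
|Γ| = 99.4/184 = 0.541
VSWR = (1 + |Γ|)/(1 − |Γ|) = 1.54/0.459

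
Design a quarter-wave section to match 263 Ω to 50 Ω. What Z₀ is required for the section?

Z_qwt ≈ 115 Ω

Z_qwt = √(Z_0·R_L) = √(50 × 263) = √13150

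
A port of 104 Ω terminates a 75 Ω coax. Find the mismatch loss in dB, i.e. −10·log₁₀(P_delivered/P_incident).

Γ = (104 − 75)/(104 + 75) = 0.162
|Γ|² = 0.0262, so P_del/P_inc = 1 − |Γ|² = 0.974
ML = −10·log₁₀(1 − |Γ|²)

mismatch loss ≈ 0.116 dB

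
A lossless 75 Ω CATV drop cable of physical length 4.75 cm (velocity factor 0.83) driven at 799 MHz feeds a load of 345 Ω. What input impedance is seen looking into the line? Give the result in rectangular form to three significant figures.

λ = v/f = 0.83·c / 799 MHz = 0.312 m
βl = 2π·l/λ = 2π × 0.152 = 54.9°
tan(βl) = tan(54.9°) = 1.42
Z_in = Z_0·(Z_L + jZ_0·tanβl)/(Z_0 + jZ_L·tanβl)
     = 75·(345 + j107)/(75 + j490)

Z_in ≈ 23.8 − j49.1 Ω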